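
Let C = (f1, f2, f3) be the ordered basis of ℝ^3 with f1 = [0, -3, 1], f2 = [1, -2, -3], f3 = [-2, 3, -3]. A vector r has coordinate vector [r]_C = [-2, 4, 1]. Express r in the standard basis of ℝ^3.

r = M [r]_C, where M has columns f1, ..., f3.
Carrying out the matrix-vector product, r = [2, 1, -17].

[2, 1, -17]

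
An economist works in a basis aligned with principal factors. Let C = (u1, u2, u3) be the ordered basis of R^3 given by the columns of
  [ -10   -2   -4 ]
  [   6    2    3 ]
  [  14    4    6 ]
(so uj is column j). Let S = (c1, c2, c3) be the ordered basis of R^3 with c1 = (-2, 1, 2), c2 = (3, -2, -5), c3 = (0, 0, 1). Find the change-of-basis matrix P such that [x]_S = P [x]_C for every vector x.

[[2, -2, -1], [-2, -2, -2], [0, -2, -2]]

Take x = uj: its C-coordinates are the j-th standard unit vector, so P e_j — column j of P — equals [uj]_S.
u1 = 2c1 - 2c2 + 0·c3, giving column 1 = (2, -2, 0); repeating for each j gives P = [[2, -2, -1], [-2, -2, -2], [0, -2, -2]].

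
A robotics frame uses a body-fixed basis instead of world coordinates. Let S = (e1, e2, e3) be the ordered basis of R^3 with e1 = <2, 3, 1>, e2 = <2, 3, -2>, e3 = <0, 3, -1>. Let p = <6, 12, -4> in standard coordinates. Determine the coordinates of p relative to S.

We seek scalars with c_1 e1 + ... + c_3 e3 = p; equivalently solve M c = p where the columns of M are e1, ..., e3.
Row-reducing the augmented matrix [M | p] gives c = (1, 2, 1).
Check: e1 + 2e2 + e3 = <6, 12, -4>.

<1, 2, 1>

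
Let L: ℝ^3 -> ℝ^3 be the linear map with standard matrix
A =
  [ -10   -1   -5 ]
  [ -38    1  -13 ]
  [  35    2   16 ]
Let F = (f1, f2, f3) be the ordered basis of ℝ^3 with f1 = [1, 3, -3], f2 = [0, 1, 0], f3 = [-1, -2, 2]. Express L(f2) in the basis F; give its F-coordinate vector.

Compute L(f2) = A f2 = [-1, 1, 2] in standard coordinates.
Then write this in F-coordinates: solve for y in y_1 f1 + ... + y_3 f3 = [-1, 1, 2].
This gives y = [0, 3, 1], which is column 2 of [L]_F.

[0, 3, 1]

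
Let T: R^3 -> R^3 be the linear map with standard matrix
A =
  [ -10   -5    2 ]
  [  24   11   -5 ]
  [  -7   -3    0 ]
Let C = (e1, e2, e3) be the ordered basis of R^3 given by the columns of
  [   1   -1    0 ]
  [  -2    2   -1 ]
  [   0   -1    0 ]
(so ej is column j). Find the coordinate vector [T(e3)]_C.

<2, -3, 1>

Column 3 of [T]_C is the C-coordinate vector of T(e3).
In standard coordinates T(e3) = A e3 = <5, -11, 3>.
Converting to C: <5, -11, 3> = 2e1 - 3e2 + e3, so the coordinate vector is <2, -3, 1>.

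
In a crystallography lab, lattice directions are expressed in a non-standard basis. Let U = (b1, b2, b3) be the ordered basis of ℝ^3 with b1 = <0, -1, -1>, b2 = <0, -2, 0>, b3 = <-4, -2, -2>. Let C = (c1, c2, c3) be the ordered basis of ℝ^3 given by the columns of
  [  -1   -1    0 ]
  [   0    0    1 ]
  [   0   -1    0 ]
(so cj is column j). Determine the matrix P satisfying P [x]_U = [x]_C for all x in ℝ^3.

Take x = bj: its U-coordinates are the j-th standard unit vector, so P e_j — column j of P — equals [bj]_C.
b1 = -c1 + c2 - c3, giving column 1 = <-1, 1, -1>; repeating for each j gives P = [[-1, 0, 2], [1, 0, 2], [-1, -2, -2]].

[[-1, 0, 2], [1, 0, 2], [-1, -2, -2]]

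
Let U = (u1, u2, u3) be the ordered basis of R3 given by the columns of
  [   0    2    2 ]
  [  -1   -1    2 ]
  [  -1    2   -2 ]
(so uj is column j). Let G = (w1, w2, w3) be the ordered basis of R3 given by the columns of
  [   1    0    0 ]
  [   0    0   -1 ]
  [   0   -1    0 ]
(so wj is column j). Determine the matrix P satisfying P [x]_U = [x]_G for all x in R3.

[[0, 2, 2], [1, -2, 2], [1, 1, -2]]

Take x = uj: its U-coordinates are the j-th standard unit vector, so P e_j — column j of P — equals [uj]_G.
u1 = 0·w1 + w2 + w3, giving column 1 = <0, 1, 1>; repeating for each j gives P = [[0, 2, 2], [1, -2, 2], [1, 1, -2]].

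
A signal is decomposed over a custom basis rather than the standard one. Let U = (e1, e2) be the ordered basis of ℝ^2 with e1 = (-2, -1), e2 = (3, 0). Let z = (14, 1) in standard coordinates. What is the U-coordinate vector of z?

(-1, 4)

[z]_U is the unique c with M c = z, where M has columns e1, e2.
System: -2c_1 + 3c_2 = 14, -c_1 + 0c_2 = 1; solving gives c_1 = -1, c_2 = 4.
Check: -e1 + 4e2 = (14, 1).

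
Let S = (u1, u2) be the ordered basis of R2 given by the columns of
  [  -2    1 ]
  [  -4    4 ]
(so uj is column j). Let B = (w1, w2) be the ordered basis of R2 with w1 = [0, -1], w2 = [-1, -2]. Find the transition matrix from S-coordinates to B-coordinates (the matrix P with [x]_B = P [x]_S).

[[0, -2], [2, -1]]

Let M have columns uj and N have columns wj. Then for every x, N [x]_B = x = M [x]_S, so P = N^(-1) M.
Since det N = -1, N^(-1) has integer entries; multiplying gives P = [[0, -2], [2, -1]].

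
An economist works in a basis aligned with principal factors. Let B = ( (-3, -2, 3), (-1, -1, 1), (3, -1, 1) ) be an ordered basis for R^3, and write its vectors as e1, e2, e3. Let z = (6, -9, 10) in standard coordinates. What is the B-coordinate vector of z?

(1, 3, 4)

[z]_B is the unique c with M c = z, where M has columns e1, ..., e3.
Solving this 3x3 system gives c = (1, 3, 4).
Check: e1 + 3e2 + 4e3 = (6, -9, 10).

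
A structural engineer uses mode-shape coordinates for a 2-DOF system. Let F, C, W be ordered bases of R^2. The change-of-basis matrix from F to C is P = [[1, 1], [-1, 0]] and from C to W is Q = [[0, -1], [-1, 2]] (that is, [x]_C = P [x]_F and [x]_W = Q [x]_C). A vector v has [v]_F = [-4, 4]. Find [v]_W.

First [v]_C = P [v]_F = [0, 4].
Then [v]_W = Q [v]_C = [-4, 8].

[-4, 8]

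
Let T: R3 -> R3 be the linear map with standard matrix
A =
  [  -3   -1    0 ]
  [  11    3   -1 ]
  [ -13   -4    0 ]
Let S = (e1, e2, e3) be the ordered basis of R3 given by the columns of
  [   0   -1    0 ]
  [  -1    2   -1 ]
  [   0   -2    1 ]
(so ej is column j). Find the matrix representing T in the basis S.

The j-th column of [T]_S is [T(ej)]_S.
T(e1) = A e1 = (1, -3, 4) = -e1 - e2 + 2e3, so column 1 is (-1, -1, 2).
Repeating for e2, e3 and assembling the columns gives [[-1, -2, 0], [-1, -1, -1], [2, 3, 2]].

[[-1, -2, 0], [-1, -1, -1], [2, 3, 2]]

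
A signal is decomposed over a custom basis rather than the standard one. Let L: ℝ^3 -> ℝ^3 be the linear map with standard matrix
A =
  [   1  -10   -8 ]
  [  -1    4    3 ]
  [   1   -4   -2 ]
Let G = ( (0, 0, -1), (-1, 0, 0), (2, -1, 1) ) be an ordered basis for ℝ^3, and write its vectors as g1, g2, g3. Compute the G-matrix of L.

The j-th column of [L]_G is [L(gj)]_G.
L(g1) = A g1 = (8, -3, 2) = g1 - 2g2 + 3g3, so column 1 is (1, -2, 3).
Repeating for g2, g3 and assembling the columns gives [[1, 0, -1], [-2, -1, 2], [3, -1, 3]].

[[1, 0, -1], [-2, -1, 2], [3, -1, 3]]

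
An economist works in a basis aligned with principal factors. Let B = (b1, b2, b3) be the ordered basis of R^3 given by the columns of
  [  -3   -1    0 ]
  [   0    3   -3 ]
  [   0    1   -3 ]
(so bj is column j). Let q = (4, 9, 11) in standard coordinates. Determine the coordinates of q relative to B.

(-1, -1, -4)

[q]_B is the unique c with M c = q, where M has columns b1, ..., b3.
Solving this 3x3 system gives c = (-1, -1, -4).
Check: -b1 - b2 - 4b3 = (4, 9, 11).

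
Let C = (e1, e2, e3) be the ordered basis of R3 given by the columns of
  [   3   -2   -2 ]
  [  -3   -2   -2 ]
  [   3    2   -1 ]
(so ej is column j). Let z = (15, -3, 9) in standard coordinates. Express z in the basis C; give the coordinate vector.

Write z = c_1 e1 + ... + c_3 e3 and solve for the c_i.
Solving this 3x3 system gives c = (3, -1, -2).
Check: 3e1 - e2 - 2e3 = (15, -3, 9).

(3, -1, -2)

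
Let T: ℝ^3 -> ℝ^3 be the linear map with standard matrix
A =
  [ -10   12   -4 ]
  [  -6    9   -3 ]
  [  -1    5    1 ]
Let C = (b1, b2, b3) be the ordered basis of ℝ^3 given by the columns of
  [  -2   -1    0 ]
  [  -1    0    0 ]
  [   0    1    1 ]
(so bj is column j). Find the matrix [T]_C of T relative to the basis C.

[[-3, -3, 3], [-2, 0, -2], [-1, 2, 3]]

Let P have columns b1, ..., b3. Then [T]_C = P^(-1) A P.
Here det P = -1, so P^(-1) is integer; computing A P first and then P^(-1)(A P) gives [[-3, -3, 3], [-2, 0, -2], [-1, 2, 3]].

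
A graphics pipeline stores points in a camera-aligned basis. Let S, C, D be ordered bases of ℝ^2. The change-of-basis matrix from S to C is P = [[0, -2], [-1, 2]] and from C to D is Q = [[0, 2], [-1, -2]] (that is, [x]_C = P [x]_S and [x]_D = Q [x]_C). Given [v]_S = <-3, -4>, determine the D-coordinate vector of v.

First [v]_C = P [v]_S = <8, -5>.
Then [v]_D = Q [v]_C = <-10, 2>.

<-10, 2>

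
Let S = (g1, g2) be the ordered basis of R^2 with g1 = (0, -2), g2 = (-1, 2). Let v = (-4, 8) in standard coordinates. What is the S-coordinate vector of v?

(0, 4)

We seek scalars with c_1 g1 + c_2 g2 = v; equivalently solve M c = v where the columns of M are g1, g2.
System: 0c_1 - c_2 = -4, -2c_1 + 2c_2 = 8; solving gives c_1 = 0, c_2 = 4.
Check: 0·g1 + 4g2 = (-4, 8).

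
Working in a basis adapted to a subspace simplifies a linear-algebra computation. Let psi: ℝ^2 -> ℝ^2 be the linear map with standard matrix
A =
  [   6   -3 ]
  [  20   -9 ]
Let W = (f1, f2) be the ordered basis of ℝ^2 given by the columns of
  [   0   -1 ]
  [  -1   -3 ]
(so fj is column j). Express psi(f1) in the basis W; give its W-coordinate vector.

[0, -3]

Compute psi(f1) = A f1 = [3, 9] in standard coordinates.
Then write this in W-coordinates: solve for y in y_1 f1 + y_2 f2 = [3, 9].
This gives y = [0, -3], which is column 1 of [psi]_W.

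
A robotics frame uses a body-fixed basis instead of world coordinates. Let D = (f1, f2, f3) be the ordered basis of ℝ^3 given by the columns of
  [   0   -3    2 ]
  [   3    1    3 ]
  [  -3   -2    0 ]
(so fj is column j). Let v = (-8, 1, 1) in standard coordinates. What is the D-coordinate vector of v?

We seek scalars with c_1 f1 + ... + c_3 f3 = v; equivalently solve M c = v where the columns of M are f1, ..., f3.
Gaussian elimination on [M | v] yields c = (-3, 4, 2).
Check: -3f1 + 4f2 + 2f3 = (-8, 1, 1).

(-3, 4, 2)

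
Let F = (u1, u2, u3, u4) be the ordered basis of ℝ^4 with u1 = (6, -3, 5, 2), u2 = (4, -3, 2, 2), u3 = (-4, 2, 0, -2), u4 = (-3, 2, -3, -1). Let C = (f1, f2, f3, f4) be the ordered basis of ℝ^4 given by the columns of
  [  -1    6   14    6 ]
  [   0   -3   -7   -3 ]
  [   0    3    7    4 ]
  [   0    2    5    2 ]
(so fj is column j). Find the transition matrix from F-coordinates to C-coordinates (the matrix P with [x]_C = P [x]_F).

[[0, 2, 0, -1], [-1, 2, 2, -2], [0, 0, -2, 1], [2, -1, 2, -1]]

Column j of P is [uj]_C, since P maps F-coordinates to C-coordinates.
Expressing u1 in C: u1 = 0·f1 - f2 + 0·f3 + 2f4, so column 1 of P is (0, -1, 0, 2).
Doing the same for each uj gives P = [[0, 2, 0, -1], [-1, 2, 2, -2], [0, 0, -2, 1], [2, -1, 2, -1]].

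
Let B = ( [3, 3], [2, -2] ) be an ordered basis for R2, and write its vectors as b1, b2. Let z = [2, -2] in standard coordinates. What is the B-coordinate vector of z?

Write z = c_1 b1 + c_2 b2 and solve for the c_i.
System: 3c_1 + 2c_2 = 2, 3c_1 - 2c_2 = -2; solving gives c_1 = 0, c_2 = 1.
Check: 0·b1 + b2 = [2, -2].

[0, 1]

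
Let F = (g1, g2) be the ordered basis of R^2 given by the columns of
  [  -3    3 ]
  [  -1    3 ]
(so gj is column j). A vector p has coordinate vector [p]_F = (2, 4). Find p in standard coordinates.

(6, 10)

The coordinates say p = 2g1 + 4g2; adding the scaled basis vectors gives (6, 10).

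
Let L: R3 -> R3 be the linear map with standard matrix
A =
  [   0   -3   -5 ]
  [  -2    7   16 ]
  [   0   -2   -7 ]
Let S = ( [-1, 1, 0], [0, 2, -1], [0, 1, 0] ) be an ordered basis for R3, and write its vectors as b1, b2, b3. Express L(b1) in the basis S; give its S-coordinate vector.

[3, 2, 2]

Compute L(b1) = A b1 = [-3, 9, -2] in standard coordinates.
Then write this in S-coordinates: solve for y in y_1 b1 + ... + y_3 b3 = [-3, 9, -2].
This gives y = [3, 2, 2], which is column 1 of [L]_S.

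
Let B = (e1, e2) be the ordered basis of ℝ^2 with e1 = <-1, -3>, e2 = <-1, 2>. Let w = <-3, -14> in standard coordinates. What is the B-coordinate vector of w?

<4, -1>

[w]_B is the unique c with M c = w, where M has columns e1, e2.
System: -c_1 - c_2 = -3, -3c_1 + 2c_2 = -14; solving gives c_1 = 4, c_2 = -1.
Check: 4e1 - e2 = <-3, -14>.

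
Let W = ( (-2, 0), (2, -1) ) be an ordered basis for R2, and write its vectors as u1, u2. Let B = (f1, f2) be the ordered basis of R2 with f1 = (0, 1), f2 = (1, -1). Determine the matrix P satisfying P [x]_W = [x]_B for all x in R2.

[[-2, 1], [-2, 2]]

Let M have columns uj and N have columns fj. Then for every x, N [x]_B = x = M [x]_W, so P = N^(-1) M.
Since det N = -1, N^(-1) has integer entries; multiplying gives P = [[-2, 1], [-2, 2]].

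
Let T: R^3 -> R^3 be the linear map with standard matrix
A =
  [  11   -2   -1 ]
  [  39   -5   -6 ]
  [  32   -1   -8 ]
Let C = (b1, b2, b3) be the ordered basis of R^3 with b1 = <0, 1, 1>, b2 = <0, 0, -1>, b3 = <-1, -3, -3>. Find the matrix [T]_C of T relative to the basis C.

[[-2, 3, 0], [-2, -2, -1], [3, -1, 2]]

With P the matrix whose columns are b1, ..., b3, [T]_C = P^(-1) A P.
Column by column: T(b1) = A b1 = <-3, -11, -9>; its C-coordinates <-2, -2, 3> give column 1.
Continuing for each basis vector yields [T]_C = [[-2, 3, 0], [-2, -2, -1], [3, -1, 2]].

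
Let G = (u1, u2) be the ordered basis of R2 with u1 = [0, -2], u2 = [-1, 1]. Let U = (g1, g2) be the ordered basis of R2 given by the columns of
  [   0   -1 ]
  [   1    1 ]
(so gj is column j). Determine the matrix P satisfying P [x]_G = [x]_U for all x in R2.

Take x = uj: its G-coordinates are the j-th standard unit vector, so P e_j — column j of P — equals [uj]_U.
u1 = -2g1 + 0·g2, giving column 1 = [-2, 0]; repeating for each j gives P = [[-2, 0], [0, 1]].

[[-2, 0], [0, 1]]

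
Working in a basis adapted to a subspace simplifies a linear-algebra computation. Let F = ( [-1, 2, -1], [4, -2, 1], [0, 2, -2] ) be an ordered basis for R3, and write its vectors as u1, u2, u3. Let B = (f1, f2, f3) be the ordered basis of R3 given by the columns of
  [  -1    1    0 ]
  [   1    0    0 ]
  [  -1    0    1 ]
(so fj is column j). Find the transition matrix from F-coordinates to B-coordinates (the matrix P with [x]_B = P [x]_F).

Column j of P is [uj]_B, since P maps F-coordinates to B-coordinates.
Expressing u1 in B: u1 = 2f1 + f2 + f3, so column 1 of P is [2, 1, 1].
Doing the same for each uj gives P = [[2, -2, 2], [1, 2, 2], [1, -1, 0]].

[[2, -2, 2], [1, 2, 2], [1, -1, 0]]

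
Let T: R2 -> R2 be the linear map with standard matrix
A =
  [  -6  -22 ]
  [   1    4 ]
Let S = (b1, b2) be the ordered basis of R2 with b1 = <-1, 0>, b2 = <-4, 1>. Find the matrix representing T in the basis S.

The j-th column of [T]_S is [T(bj)]_S.
T(b1) = A b1 = <6, -1> = -2b1 - b2, so column 1 is <-2, -1>.
Repeating for b2 and assembling the columns gives [[-2, -2], [-1, 0]].

[[-2, -2], [-1, 0]]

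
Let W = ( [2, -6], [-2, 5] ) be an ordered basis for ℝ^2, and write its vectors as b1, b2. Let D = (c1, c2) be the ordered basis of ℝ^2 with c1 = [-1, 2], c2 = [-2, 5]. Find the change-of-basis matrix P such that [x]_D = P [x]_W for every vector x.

Let M have columns bj and N have columns cj. Then for every x, N [x]_D = x = M [x]_W, so P = N^(-1) M.
Since det N = -1, N^(-1) has integer entries; multiplying gives P = [[2, 0], [-2, 1]].

[[2, 0], [-2, 1]]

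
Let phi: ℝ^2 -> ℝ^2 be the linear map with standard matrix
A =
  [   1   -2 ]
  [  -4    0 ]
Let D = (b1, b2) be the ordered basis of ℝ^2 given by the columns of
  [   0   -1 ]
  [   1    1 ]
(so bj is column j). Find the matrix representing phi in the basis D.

[[-2, 1], [2, 3]]

Let P have columns b1, b2. Then [phi]_D = P^(-1) A P.
Here det P = 1, so P^(-1) is integer; computing A P first and then P^(-1)(A P) gives [[-2, 1], [2, 3]].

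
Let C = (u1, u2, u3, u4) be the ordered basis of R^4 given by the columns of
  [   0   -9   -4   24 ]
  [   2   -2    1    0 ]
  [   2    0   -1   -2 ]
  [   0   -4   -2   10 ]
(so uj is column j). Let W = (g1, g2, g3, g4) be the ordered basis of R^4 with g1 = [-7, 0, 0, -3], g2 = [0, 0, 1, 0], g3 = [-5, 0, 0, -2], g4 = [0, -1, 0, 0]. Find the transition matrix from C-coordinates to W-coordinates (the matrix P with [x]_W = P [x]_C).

[[0, 2, 2, -2], [2, 0, -1, -2], [0, -1, -2, -2], [-2, 2, -1, 0]]

Column j of P is [uj]_W, since P maps C-coordinates to W-coordinates.
Expressing u1 in W: u1 = 0·g1 + 2g2 + 0·g3 - 2g4, so column 1 of P is [0, 2, 0, -2].
Doing the same for each uj gives P = [[0, 2, 2, -2], [2, 0, -1, -2], [0, -1, -2, -2], [-2, 2, -1, 0]].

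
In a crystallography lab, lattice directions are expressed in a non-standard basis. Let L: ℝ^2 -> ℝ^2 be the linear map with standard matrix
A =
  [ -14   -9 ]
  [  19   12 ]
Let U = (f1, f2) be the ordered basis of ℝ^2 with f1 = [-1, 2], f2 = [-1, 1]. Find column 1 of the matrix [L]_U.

Compute L(f1) = A f1 = [-4, 5] in standard coordinates.
Then write this in U-coordinates: solve for y in y_1 f1 + y_2 f2 = [-4, 5].
This gives y = [1, 3], which is column 1 of [L]_U.

[1, 3]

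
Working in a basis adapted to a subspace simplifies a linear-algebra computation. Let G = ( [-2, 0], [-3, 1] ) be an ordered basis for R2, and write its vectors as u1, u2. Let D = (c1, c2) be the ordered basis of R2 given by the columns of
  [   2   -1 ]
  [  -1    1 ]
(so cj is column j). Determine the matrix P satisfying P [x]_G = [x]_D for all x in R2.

Column j of P is [uj]_D, since P maps G-coordinates to D-coordinates.
Expressing u1 in D: u1 = -2c1 - 2c2, so column 1 of P is [-2, -2].
Doing the same for each uj gives P = [[-2, -2], [-2, -1]].

[[-2, -2], [-2, -1]]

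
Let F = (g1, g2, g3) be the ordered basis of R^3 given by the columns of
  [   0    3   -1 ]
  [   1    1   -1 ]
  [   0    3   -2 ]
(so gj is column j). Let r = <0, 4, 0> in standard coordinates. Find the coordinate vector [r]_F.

<4, 0, 0>

[r]_F is the unique c with M c = r, where M has columns g1, ..., g3.
Row-reducing the augmented matrix [M | r] gives c = (4, 0, 0).
Check: 4g1 + 0·g2 + 0·g3 = <0, 4, 0>.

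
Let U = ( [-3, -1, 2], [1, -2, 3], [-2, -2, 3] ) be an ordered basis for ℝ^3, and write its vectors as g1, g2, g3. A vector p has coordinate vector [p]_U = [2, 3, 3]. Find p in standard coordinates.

[-9, -14, 22]

The coordinates say p = 2g1 + 3g2 + 3g3; adding the scaled basis vectors gives [-9, -14, 22].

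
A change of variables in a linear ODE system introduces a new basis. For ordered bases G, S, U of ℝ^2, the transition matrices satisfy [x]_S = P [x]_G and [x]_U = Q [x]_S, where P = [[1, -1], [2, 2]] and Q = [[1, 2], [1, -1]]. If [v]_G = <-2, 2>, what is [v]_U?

<-4, -4>

Apply P to get S-coordinates <-4, 0>, then Q to get U-coordinates.
The result is [v]_U = <-4, -4>.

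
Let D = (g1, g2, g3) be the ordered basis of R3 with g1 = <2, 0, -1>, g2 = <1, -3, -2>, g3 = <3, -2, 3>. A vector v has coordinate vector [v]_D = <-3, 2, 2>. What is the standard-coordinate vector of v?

v = M [v]_D, where M has columns g1, ..., g3.
Carrying out the matrix-vector product, v = <2, -10, 5>.

<2, -10, 5>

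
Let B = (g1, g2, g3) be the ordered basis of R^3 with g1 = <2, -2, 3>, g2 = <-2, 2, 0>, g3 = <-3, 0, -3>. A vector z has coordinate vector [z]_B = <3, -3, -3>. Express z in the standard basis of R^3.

The coordinates say z = 3g1 - 3g2 - 3g3; adding the scaled basis vectors gives <21, -12, 18>.

<21, -12, 18>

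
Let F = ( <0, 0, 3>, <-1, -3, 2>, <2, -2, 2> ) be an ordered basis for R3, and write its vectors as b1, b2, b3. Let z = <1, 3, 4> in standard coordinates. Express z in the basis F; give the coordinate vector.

<2, -1, 0>

Write z = c_1 b1 + ... + c_3 b3 and solve for the c_i.
Gaussian elimination on [M | z] yields c = (2, -1, 0).
Check: 2b1 - b2 + 0·b3 = <1, 3, 4>.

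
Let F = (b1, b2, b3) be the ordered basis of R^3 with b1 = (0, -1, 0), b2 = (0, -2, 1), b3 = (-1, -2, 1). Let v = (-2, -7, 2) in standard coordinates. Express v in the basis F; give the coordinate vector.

[v]_F is the unique c with M c = v, where M has columns b1, ..., b3.
Gaussian elimination on [M | v] yields c = (3, 0, 2).
Check: 3b1 + 0·b2 + 2b3 = (-2, -7, 2).

(3, 0, 2)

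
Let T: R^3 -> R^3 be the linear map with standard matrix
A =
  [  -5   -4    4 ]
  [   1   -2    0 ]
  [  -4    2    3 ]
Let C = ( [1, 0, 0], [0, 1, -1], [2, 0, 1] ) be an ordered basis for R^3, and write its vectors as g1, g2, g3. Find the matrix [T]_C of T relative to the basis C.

[[1, -2, 0], [1, -2, 2], [-3, -3, -3]]

The j-th column of [T]_C is [T(gj)]_C.
T(g1) = A g1 = [-5, 1, -4] = g1 + g2 - 3g3, so column 1 is [1, 1, -3].
Repeating for g2, g3 and assembling the columns gives [[1, -2, 0], [1, -2, 2], [-3, -3, -3]].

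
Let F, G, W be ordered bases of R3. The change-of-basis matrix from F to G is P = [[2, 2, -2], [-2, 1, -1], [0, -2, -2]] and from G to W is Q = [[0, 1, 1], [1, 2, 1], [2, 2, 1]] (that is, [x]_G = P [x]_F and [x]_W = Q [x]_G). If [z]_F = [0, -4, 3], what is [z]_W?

[-5, -26, -40]

Apply P to get G-coordinates [-14, -7, 2], then Q to get W-coordinates.
The result is [z]_W = [-5, -26, -40].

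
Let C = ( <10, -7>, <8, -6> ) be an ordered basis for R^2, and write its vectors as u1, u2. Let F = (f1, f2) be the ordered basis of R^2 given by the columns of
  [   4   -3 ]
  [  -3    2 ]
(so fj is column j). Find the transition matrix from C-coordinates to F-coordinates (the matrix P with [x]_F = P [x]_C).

Column j of P is [uj]_F, since P maps C-coordinates to F-coordinates.
Expressing u1 in F: u1 = f1 - 2f2, so column 1 of P is <1, -2>.
Doing the same for each uj gives P = [[1, 2], [-2, 0]].

[[1, 2], [-2, 0]]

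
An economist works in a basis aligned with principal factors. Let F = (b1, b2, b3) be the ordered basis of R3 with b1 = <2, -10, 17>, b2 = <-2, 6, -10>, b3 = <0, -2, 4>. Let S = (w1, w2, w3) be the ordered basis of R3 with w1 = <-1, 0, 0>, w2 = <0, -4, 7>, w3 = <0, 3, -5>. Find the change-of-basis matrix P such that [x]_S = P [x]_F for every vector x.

Let M have columns bj and N have columns wj. Then for every x, N [x]_S = x = M [x]_F, so P = N^(-1) M.
Since det N = 1, N^(-1) has integer entries; multiplying gives P = [[-2, 2, 0], [1, 0, 2], [-2, 2, 2]].

[[-2, 2, 0], [1, 0, 2], [-2, 2, 2]]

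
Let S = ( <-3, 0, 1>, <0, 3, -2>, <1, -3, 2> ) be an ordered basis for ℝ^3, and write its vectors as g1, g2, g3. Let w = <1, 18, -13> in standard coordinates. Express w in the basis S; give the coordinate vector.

<-1, 4, -2>

We seek scalars with c_1 g1 + ... + c_3 g3 = w; equivalently solve M c = w where the columns of M are g1, ..., g3.
Gaussian elimination on [M | w] yields c = (-1, 4, -2).
Check: -g1 + 4g2 - 2g3 = <1, 18, -13>.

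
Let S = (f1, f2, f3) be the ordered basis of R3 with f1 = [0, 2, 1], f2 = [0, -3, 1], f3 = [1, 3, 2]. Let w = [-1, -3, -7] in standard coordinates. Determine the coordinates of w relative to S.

Write w = c_1 f1 + ... + c_3 f3 and solve for the c_i.
Row-reducing the augmented matrix [M | w] gives c = (-3, -2, -1).
Check: -3f1 - 2f2 - f3 = [-1, -3, -7].

[-3, -2, -1]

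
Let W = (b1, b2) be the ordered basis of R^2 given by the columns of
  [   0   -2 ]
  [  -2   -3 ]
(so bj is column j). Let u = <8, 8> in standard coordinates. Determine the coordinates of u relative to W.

<2, -4>

We seek scalars with c_1 b1 + c_2 b2 = u; equivalently solve M c = u where the columns of M are b1, b2.
System: 0c_1 - 2c_2 = 8, -2c_1 - 3c_2 = 8; solving gives c_1 = 2, c_2 = -4.
Check: 2b1 - 4b2 = <8, 8>.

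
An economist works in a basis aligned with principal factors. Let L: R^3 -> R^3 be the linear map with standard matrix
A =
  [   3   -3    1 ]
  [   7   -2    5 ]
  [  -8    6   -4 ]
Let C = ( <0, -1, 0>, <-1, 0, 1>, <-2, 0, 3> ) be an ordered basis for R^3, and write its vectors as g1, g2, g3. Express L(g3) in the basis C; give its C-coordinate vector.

<-1, 1, 1>

Column 3 of [L]_C is the C-coordinate vector of L(g3).
In standard coordinates L(g3) = A g3 = <-3, 1, 4>.
Converting to C: <-3, 1, 4> = -g1 + g2 + g3, so the coordinate vector is <-1, 1, 1>.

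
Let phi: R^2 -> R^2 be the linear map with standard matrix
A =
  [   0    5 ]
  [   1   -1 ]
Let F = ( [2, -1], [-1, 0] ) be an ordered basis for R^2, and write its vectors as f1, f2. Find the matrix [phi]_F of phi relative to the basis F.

[[-3, 1], [-1, 2]]

With P the matrix whose columns are f1, f2, [phi]_F = P^(-1) A P.
Column by column: phi(f1) = A f1 = [-5, 3]; its F-coordinates [-3, -1] give column 1.
Continuing for each basis vector yields [phi]_F = [[-3, 1], [-1, 2]].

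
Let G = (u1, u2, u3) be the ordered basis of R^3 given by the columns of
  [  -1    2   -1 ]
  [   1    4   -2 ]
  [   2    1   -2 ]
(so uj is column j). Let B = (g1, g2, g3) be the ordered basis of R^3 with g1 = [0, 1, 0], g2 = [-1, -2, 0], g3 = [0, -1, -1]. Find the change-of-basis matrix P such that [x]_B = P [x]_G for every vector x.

[[1, -1, 2], [1, -2, 1], [-2, -1, 2]]

Let M have columns uj and N have columns gj. Then for every x, N [x]_B = x = M [x]_G, so P = N^(-1) M.
Since det N = -1, N^(-1) has integer entries; multiplying gives P = [[1, -1, 2], [1, -2, 1], [-2, -1, 2]].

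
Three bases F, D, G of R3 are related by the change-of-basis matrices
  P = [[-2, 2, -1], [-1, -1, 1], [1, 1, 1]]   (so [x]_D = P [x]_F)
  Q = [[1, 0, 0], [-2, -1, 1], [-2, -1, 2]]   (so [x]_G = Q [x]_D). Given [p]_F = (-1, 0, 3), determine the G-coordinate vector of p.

(-1, 0, 2)

Composing the changes, [p]_G = Q P [p]_F.
Q P = [[-2, 2, -1], [6, -2, 2], [7, -1, 3]]; applying this to (-1, 0, 3) gives (-1, 0, 2).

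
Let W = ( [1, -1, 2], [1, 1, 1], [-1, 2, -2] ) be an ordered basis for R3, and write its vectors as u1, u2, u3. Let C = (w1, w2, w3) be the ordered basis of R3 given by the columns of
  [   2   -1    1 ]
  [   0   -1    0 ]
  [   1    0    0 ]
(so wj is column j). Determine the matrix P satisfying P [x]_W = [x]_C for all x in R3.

Take x = uj: its W-coordinates are the j-th standard unit vector, so P e_j — column j of P — equals [uj]_C.
u1 = 2w1 + w2 - 2w3, giving column 1 = [2, 1, -2]; repeating for each j gives P = [[2, 1, -2], [1, -1, -2], [-2, -2, 1]].

[[2, 1, -2], [1, -1, -2], [-2, -2, 1]]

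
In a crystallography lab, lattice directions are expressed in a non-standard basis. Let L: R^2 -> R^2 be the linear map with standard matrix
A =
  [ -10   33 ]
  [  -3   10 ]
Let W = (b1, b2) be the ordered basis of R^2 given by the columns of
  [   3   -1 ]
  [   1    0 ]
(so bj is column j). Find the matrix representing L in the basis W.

[[1, 3], [0, -1]]

With P the matrix whose columns are b1, b2, [L]_W = P^(-1) A P.
Column by column: L(b1) = A b1 = (3, 1); its W-coordinates (1, 0) give column 1.
Continuing for each basis vector yields [L]_W = [[1, 3], [0, -1]].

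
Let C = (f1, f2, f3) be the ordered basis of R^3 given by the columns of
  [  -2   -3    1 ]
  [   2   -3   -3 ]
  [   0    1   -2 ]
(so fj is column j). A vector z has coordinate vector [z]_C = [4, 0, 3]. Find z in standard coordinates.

The coordinates say z = 4f1 + 0·f2 + 3f3; adding the scaled basis vectors gives [-5, -1, -6].

[-5, -1, -6]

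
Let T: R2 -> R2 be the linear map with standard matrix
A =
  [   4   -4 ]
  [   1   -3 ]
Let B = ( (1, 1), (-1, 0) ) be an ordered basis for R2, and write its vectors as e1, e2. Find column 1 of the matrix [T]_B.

Compute T(e1) = A e1 = (0, -2) in standard coordinates.
Then write this in B-coordinates: solve for y in y_1 e1 + y_2 e2 = (0, -2).
This gives y = (-2, -2), which is column 1 of [T]_B.

(-2, -2)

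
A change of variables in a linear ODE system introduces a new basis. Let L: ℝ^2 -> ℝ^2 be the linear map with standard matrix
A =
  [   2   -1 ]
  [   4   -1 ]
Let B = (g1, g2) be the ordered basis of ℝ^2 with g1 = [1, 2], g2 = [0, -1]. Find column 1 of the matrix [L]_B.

[0, -2]

Compute L(g1) = A g1 = [0, 2] in standard coordinates.
Then write this in B-coordinates: solve for y in y_1 g1 + y_2 g2 = [0, 2].
This gives y = [0, -2], which is column 1 of [L]_B.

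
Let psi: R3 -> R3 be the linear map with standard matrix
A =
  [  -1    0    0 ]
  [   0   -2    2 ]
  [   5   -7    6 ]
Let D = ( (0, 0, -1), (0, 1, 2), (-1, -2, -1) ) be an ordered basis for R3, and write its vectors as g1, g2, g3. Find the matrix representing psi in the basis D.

Let P have columns g1, ..., g3. Then [psi]_D = P^(-1) A P.
Here det P = -1, so P^(-1) is integer; computing A P first and then P^(-1)(A P) gives [[2, -1, -2], [-2, 2, 0], [0, 0, -1]].

[[2, -1, -2], [-2, 2, 0], [0, 0, -1]]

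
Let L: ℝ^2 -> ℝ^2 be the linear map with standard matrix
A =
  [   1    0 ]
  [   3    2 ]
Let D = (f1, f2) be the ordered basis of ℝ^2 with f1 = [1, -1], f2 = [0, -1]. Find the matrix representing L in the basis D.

The j-th column of [L]_D is [L(fj)]_D.
L(f1) = A f1 = [1, 1] = f1 - 2f2, so column 1 is [1, -2].
Repeating for f2 and assembling the columns gives [[1, 0], [-2, 2]].

[[1, 0], [-2, 2]]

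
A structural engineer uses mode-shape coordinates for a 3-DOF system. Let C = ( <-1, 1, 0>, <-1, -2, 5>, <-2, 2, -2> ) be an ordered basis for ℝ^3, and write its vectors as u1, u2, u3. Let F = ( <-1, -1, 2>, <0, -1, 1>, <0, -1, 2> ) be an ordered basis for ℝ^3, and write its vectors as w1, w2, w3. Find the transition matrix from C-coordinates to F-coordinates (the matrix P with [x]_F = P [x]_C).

[[1, 1, 2], [-2, -1, -2], [0, 2, -2]]

Take x = uj: its C-coordinates are the j-th standard unit vector, so P e_j — column j of P — equals [uj]_F.
u1 = w1 - 2w2 + 0·w3, giving column 1 = <1, -2, 0>; repeating for each j gives P = [[1, 1, 2], [-2, -1, -2], [0, 2, -2]].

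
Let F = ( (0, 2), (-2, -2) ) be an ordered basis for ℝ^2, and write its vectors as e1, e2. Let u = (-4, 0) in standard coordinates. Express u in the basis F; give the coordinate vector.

We seek scalars with c_1 e1 + c_2 e2 = u; equivalently solve M c = u where the columns of M are e1, e2.
System: 0c_1 - 2c_2 = -4, 2c_1 - 2c_2 = 0; solving gives c_1 = 2, c_2 = 2.
Check: 2e1 + 2e2 = (-4, 0).

(2, 2)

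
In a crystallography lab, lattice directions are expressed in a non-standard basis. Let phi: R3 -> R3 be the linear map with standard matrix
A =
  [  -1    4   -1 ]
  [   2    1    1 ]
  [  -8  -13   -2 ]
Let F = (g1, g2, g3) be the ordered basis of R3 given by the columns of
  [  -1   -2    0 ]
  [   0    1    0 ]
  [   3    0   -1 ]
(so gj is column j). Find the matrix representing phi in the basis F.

[[0, 0, 1], [1, -3, -1], [-2, -3, 1]]

With P the matrix whose columns are g1, ..., g3, [phi]_F = P^(-1) A P.
Column by column: phi(g1) = A g1 = [-2, 1, 2]; its F-coordinates [0, 1, -2] give column 1.
Continuing for each basis vector yields [phi]_F = [[0, 0, 1], [1, -3, -1], [-2, -3, 1]].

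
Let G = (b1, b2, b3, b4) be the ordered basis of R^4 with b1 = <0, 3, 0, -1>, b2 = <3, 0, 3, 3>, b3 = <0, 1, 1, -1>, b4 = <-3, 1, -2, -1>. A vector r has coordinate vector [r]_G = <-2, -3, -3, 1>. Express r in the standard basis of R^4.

<-12, -8, -14, -5>

By definition r = -2b1 - 3b2 - 3b3 + b4.
Summing componentwise gives <-12, -8, -14, -5>.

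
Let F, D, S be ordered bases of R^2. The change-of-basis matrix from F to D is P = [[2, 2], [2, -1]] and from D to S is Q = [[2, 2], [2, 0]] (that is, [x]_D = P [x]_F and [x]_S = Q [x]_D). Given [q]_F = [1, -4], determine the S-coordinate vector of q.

[0, -12]

First [q]_D = P [q]_F = [-6, 6].
Then [q]_S = Q [q]_D = [0, -12].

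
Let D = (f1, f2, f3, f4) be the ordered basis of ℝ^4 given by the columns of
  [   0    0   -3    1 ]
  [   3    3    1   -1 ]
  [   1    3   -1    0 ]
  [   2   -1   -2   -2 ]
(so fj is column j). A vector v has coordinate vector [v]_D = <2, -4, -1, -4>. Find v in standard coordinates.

By definition v = 2f1 - 4f2 - f3 - 4f4.
Summing componentwise gives <-1, -3, -9, 18>.

<-1, -3, -9, 18>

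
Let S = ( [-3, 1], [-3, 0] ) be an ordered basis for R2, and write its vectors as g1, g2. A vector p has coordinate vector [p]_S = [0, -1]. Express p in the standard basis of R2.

By definition p = 0·g1 - g2.
Summing componentwise gives [3, 0].

[3, 0]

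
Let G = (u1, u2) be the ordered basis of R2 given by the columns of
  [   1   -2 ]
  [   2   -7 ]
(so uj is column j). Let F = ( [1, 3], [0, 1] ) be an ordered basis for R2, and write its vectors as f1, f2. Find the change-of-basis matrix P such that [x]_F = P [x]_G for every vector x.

[[1, -2], [-1, -1]]

Let M have columns uj and N have columns fj. Then for every x, N [x]_F = x = M [x]_G, so P = N^(-1) M.
Since det N = 1, N^(-1) has integer entries; multiplying gives P = [[1, -2], [-1, -1]].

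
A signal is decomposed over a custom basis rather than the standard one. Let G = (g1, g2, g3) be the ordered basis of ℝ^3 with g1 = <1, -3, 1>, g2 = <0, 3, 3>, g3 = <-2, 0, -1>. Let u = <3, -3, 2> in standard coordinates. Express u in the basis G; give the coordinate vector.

We seek scalars with c_1 g1 + ... + c_3 g3 = u; equivalently solve M c = u where the columns of M are g1, ..., g3.
Row-reducing the augmented matrix [M | u] gives c = (1, 0, -1).
Check: g1 + 0·g2 - g3 = <3, -3, 2>.

<1, 0, -1>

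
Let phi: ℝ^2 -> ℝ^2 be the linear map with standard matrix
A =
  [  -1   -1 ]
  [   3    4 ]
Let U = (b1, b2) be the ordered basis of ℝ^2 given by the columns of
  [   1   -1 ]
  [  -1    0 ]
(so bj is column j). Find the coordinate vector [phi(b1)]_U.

<1, 1>

Compute phi(b1) = A b1 = <0, -1> in standard coordinates.
Then write this in U-coordinates: solve for y in y_1 b1 + y_2 b2 = <0, -1>.
This gives y = <1, 1>, which is column 1 of [phi]_U.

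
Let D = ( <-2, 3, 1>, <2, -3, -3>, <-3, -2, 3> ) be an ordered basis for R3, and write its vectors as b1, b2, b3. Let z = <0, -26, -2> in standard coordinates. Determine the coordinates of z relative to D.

<-2, 4, 4>

[z]_D is the unique c with M c = z, where M has columns b1, ..., b3.
Solving this 3x3 system gives c = (-2, 4, 4).
Check: -2b1 + 4b2 + 4b3 = <0, -26, -2>.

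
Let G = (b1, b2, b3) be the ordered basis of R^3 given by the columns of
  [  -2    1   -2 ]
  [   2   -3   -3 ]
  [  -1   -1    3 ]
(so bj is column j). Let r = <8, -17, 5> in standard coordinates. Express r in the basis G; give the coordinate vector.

<-4, 2, 1>

We seek scalars with c_1 b1 + ... + c_3 b3 = r; equivalently solve M c = r where the columns of M are b1, ..., b3.
Row-reducing the augmented matrix [M | r] gives c = (-4, 2, 1).
Check: -4b1 + 2b2 + b3 = <8, -17, 5>.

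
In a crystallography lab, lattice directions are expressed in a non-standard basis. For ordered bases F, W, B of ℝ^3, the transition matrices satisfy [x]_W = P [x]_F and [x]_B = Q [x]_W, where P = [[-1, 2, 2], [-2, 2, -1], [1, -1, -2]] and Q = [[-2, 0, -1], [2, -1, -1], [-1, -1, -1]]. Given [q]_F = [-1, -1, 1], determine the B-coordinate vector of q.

[0, 5, 2]

Apply P to get W-coordinates [1, -1, -2], then Q to get B-coordinates.
The result is [q]_B = [0, 5, 2].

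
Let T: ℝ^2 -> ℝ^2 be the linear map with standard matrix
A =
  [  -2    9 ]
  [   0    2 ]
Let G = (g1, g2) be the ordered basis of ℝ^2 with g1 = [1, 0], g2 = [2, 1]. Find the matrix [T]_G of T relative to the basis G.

[[-2, 1], [0, 2]]

The j-th column of [T]_G is [T(gj)]_G.
T(g1) = A g1 = [-2, 0] = -2g1 + 0·g2, so column 1 is [-2, 0].
Repeating for g2 and assembling the columns gives [[-2, 1], [0, 2]].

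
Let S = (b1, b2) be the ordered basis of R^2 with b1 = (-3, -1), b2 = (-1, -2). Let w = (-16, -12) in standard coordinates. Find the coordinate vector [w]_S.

(4, 4)

We seek scalars with c_1 b1 + c_2 b2 = w; equivalently solve M c = w where the columns of M are b1, b2.
System: -3c_1 - c_2 = -16, -c_1 - 2c_2 = -12; solving gives c_1 = 4, c_2 = 4.
Check: 4b1 + 4b2 = (-16, -12).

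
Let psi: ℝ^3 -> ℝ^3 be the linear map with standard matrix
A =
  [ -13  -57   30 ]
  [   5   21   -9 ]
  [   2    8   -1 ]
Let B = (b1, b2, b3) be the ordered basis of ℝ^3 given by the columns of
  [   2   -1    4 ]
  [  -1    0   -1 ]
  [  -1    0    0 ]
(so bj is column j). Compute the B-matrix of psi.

[[3, 2, 0], [1, 3, -1], [-1, 3, 1]]

Let P have columns b1, ..., b3. Then [psi]_B = P^(-1) A P.
Here det P = -1, so P^(-1) is integer; computing A P first and then P^(-1)(A P) gives [[3, 2, 0], [1, 3, -1], [-1, 3, 1]].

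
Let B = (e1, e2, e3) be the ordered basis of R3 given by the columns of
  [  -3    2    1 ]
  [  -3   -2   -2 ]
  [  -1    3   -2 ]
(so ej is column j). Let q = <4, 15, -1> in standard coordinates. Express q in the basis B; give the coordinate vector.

<-3, -2, -1>

We seek scalars with c_1 e1 + ... + c_3 e3 = q; equivalently solve M c = q where the columns of M are e1, ..., e3.
Row-reducing the augmented matrix [M | q] gives c = (-3, -2, -1).
Check: -3e1 - 2e2 - e3 = <4, 15, -1>.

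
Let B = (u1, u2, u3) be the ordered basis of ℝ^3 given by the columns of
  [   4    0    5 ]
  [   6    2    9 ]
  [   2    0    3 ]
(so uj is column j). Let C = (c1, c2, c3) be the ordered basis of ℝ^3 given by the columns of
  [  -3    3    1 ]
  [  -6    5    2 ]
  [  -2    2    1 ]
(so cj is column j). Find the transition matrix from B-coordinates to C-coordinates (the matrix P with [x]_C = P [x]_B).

Take x = uj: its B-coordinates are the j-th standard unit vector, so P e_j — column j of P — equals [uj]_C.
u1 = 0·c1 + 2c2 - 2c3, giving column 1 = [0, 2, -2]; repeating for each j gives P = [[0, -2, -1], [2, -2, 1], [-2, 0, -1]].

[[0, -2, -1], [2, -2, 1], [-2, 0, -1]]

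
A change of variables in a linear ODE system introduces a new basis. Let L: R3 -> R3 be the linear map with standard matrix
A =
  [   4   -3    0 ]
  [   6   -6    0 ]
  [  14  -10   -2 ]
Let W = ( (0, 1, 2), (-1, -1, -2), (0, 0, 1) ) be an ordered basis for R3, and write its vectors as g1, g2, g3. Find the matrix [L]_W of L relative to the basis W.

[[-3, 1, 0], [3, 1, 0], [-2, 0, -2]]

With P the matrix whose columns are g1, ..., g3, [L]_W = P^(-1) A P.
Column by column: L(g1) = A g1 = (-3, -6, -14); its W-coordinates (-3, 3, -2) give column 1.
Continuing for each basis vector yields [L]_W = [[-3, 1, 0], [3, 1, 0], [-2, 0, -2]].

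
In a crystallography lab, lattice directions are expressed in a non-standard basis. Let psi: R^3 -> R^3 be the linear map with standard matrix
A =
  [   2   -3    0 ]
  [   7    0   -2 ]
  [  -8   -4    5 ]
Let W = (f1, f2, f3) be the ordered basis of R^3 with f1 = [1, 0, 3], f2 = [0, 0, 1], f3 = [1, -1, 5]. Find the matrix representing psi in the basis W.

[[3, -2, 2], [3, 1, 0], [-1, 2, 3]]

The j-th column of [psi]_W is [psi(fj)]_W.
psi(f1) = A f1 = [2, 1, 7] = 3f1 + 3f2 - f3, so column 1 is [3, 3, -1].
Repeating for f2, f3 and assembling the columns gives [[3, -2, 2], [3, 1, 0], [-1, 2, 3]].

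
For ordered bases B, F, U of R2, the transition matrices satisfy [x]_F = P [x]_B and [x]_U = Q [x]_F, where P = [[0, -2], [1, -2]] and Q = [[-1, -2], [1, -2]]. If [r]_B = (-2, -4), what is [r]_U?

(-20, -4)

Composing the changes, [r]_U = Q P [r]_B.
Q P = [[-2, 6], [-2, 2]]; applying this to (-2, -4) gives (-20, -4).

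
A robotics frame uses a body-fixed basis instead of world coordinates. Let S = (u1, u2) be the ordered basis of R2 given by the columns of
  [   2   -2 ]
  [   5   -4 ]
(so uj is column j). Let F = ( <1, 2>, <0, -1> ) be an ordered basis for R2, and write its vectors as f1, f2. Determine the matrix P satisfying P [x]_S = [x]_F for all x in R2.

Let M have columns uj and N have columns fj. Then for every x, N [x]_F = x = M [x]_S, so P = N^(-1) M.
Since det N = -1, N^(-1) has integer entries; multiplying gives P = [[2, -2], [-1, 0]].

[[2, -2], [-1, 0]]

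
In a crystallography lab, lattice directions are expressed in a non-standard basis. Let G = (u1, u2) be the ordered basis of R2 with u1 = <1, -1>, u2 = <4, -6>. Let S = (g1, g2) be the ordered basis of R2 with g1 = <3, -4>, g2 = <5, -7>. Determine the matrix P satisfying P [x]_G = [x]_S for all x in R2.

[[2, -2], [-1, 2]]

Take x = uj: its G-coordinates are the j-th standard unit vector, so P e_j — column j of P — equals [uj]_S.
u1 = 2g1 - g2, giving column 1 = <2, -1>; repeating for each j gives P = [[2, -2], [-1, 2]].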